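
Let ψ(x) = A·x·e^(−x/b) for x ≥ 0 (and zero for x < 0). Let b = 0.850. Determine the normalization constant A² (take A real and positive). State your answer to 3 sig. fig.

A^2 ≈ 6.51

We need A² ∫|f|² dx = 1, taking the integral from 0 to ∞.
With ∫₀^∞ x^2 e^(−αx) dx = 2!/α^3, ∫|ψ|² dx = A²·(b^3/4).
Hence A² = 1/[b^3/4].
With b = 0.850: A² = 6.513 and A = 2.552.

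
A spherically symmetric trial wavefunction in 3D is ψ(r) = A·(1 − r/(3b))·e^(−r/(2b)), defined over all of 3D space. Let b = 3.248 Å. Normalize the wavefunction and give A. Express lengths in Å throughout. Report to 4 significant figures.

Require ∫ |ψ|² 4πr² dr = 1 over the whole domain.
The angular integral contributes 4π, leaving ∫₀^∞ r²|ψ|² dr.
∫|ψ|² 4πr² dr = A²·(8·π·b^3/3).
Setting this equal to 1 gives A² = 1/(8·π·b^3/3).
Plugging in b = 3.248 yields A = 0.059022.

A ≈ 0.05902 Å^(-3/2)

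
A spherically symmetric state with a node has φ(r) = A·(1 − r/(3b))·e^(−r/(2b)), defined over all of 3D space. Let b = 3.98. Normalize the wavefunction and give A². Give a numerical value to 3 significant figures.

A^2 ≈ 0.00189

Require ∫ |φ|² 4πr² dr = 1 over the whole domain.
The angular integral contributes 4π, leaving ∫₀^∞ r²|φ|² dr.
Recall ∫₀^∞ r^m e^(−r/β) dr = m!·β^(m+1), ∫|φ|² 4πr² dr = A²·(8·π·b^3/3).
Substituting b = 3.98 gives A² = 0.001893, so A = 0.04351.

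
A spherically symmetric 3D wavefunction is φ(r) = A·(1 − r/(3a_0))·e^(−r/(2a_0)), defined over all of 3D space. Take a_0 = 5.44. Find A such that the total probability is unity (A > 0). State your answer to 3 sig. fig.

Normalization requires ∫|φ|² 4πr² dr = 1, integrated from 0 to ∞.
The angular integral contributes 4π, leaving ∫₀^∞ r²|φ|² dr.
Recall ∫₀^∞ r^m e^(−r/β) dr = m!·β^(m+1), carrying out the integral gives A² · 8·π·a_0^3/3.
So A² = (8·π·a_0^3/3)^(−1).
Plugging in a_0 = 5.44 yields A = 0.02723.

A ≈ 0.0272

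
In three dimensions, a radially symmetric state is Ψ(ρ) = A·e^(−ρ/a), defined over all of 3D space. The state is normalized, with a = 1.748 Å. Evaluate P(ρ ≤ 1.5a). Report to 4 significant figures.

P ≈ 0.5768

With dV = 4πρ²dρ, the probability is ∫|Ψ|² dV over ρ ≤ 1.5a.
The full normalization integral is A²·[π·a^3] = 1, fixing A².
In terms of u = ρ/a (A², 4π and the length scale all cancel between numerator and denominator), P = [∫_{0}^{1.5} u^2·e^(-2·u) du] / [∫_{0}^{∞} u^2·e^(-2·u) du].
Using ∫ u^2·e^(-2·u) du = -(2·u^2 + 2·u + 1)·e^(-2·u)/4, the numerator is 1/4 - 17·e^(-3)/8 and the denominator is 1/4.
This evaluates to P = 0.57681.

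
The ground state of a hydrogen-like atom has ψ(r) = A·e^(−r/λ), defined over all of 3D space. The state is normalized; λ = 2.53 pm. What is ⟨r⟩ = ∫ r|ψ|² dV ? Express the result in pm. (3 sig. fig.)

⟨r⟩ ≈ 3.80 pm

⟨r⟩ = ∫ r |ψ|² 4πr² dr over the full domain.
Since the A² factors cancel between numerator and denominator, ⟨r⟩ = 3·λ/2.
With λ = 2.53, ⟨r⟩ = 3.795.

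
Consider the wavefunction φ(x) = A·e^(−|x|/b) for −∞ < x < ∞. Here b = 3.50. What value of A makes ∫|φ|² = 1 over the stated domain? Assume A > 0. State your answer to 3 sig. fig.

We need A² ∫|f|² dx = 1, taking the integral from −∞ to ∞.
∫|φ|² dx = A²·(b).
Setting this equal to 1 gives A² = 1/(b).
Substituting b = 3.50 gives A² = 0.2857, so A = 0.5345.

A ≈ 0.535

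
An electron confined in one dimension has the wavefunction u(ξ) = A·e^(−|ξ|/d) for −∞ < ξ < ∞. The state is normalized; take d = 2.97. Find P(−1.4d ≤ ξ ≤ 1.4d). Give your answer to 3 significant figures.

P ≈ 0.939

The probability is P = ∫ |u|² dξ over [−1.4d, 1.4d].
The normalization integral ∫|u|²dξ over the whole domain equals d·A², and A² cancels in the ratio.
Both integrals are even about ξ = 0, so only the ξ ≥ 0 halves are needed (the factors of 2 cancel). Substituting t = ξ/d, A² and the length scale cancel in the ratio: P = ∫_{0}^{1.4} e^(-2·t) dt / ∫_{0}^{∞} e^(-2·t) dt.
With ∫ e^(-2·t) dt = -e^(-2·t)/2 + C, the region integral is 1/2 - e^(-14/5)/2 and the full one is 1/2.
The result is P = 0.9392.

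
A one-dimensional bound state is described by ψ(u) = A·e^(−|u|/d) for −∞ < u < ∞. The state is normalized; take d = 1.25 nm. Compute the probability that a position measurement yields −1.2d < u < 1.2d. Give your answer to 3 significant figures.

|ψ|² is the probability density, so P = ∫_{−1.2d}^{1.2d} |ψ|² du.
Since A² = 1/(d), this is the region integral divided by the full normalization integral.
By symmetry take twice the u ≥ 0 contribution in numerator and denominator; the 2's cancel. In terms of t = u/d (A² and the length scale cancel between numerator and denominator), P = [∫_{0}^{1.2} e^(-2·t) dt] / [∫_{0}^{∞} e^(-2·t) dt].
An antiderivative of e^(-2·t) is -e^(-2·t)/2; evaluating from 0 to 1.2 gives 1/2 - e^(-12/5)/2, while the full integral is 1/2.
This works out to P = 0.9093.

P ≈ 0.909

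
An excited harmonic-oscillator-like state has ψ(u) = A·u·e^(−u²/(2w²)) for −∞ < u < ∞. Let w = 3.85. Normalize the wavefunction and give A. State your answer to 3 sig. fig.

A ≈ 0.141

Require ∫ |ψ|² du = 1 over the whole domain.
Using the Gaussian integral ∫_{−∞}^{∞} e^(−αu²) du = √(π/α), with ψ = A·u·e^(−u²/(2w²)), the integral evaluates to A²·[√(π)·w^3/2].
So A² = (√(π)·w^3/2)^(−1).
With w = 3.85: A² = 0.01977 and A = 0.1406.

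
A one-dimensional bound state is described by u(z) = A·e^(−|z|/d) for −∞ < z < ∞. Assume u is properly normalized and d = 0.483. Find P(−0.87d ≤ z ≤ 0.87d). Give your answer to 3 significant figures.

P ≈ 0.824

P = ∫_{−0.87d}^{0.87d} |u(z)|² dz.
Since A² = 1/(d), this is the region integral divided by the full normalization integral.
Both integrals are even about z = 0, so only the z ≥ 0 halves are needed (the factors of 2 cancel). Substituting t = z/d, A² and the length scale cancel in the ratio: P = ∫_{0}^{0.87} e^(-2·t) dt / ∫_{0}^{∞} e^(-2·t) dt.
An antiderivative of e^(-2·t) is -e^(-2·t)/2; evaluating from 0 to 0.87 gives 1/2 - e^(-87/50)/2, while the full integral is 1/2.
The result is P = 0.8245.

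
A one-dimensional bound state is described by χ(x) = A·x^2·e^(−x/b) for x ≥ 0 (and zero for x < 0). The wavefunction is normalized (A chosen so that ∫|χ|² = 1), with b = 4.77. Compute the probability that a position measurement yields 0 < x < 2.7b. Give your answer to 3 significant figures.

P ≈ 0.627

|χ|² is the probability density, so P = ∫_{0}^{2.7b} |χ|² dx.
Since A² = 1/(3·b^5/4), this is the region integral divided by the full normalization integral.
In terms of u = x/b (A² and the length scale cancel between numerator and denominator), P = [∫_{0}^{2.7} u^4·e^(-2·u) du] / [∫_{0}^{∞} u^4·e^(-2·u) du].
With ∫ u^4·e^(-2·u) du = -(u^4/2 + u^3 + 3·u^2/2 + 3·u/2 + 3/4)·e^(-2·u) + C, the region integral is ≈ 0.47002 and the full one is 3/4.
Taking the ratio, P = 0.6267.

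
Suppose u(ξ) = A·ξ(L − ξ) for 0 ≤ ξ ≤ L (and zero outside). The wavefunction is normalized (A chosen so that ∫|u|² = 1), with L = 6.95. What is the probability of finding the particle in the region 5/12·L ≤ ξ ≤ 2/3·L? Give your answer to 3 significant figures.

The probability is P = ∫ |u|² dξ over [5/12·L, 2/3·L].
With A² fixed by ∫|u|² = 1, i.e. A² = (L^5/30)^(−1), substitute and integrate.
Let t = ξ/L; then A² and the length scale cancel, so P = ∫_{5/12}^{2/3} t^2·(1 - t)^2 dt ÷ ∫_{0}^{1} t^2·(1 - t)^2 dt.
An antiderivative of t^2·(1 - t)^2 is t^3·(6·t^2 - 15·t + 10)/30; evaluating from 5/12 to 2/3 gives ≈ 0.014783, while the full integral is 1/30.
Taking the ratio, P = 0.4435.

P ≈ 0.444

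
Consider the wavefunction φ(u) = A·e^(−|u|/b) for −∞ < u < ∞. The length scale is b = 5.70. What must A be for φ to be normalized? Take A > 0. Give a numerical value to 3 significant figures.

A ≈ 0.419

We need A² ∫|f|² du = 1, taking the integral from −∞ to ∞.
Carrying out the integral gives A² · b.
Hence A² = 1/[b].
Substituting b = 5.70 gives A² = 0.1754, so A = 0.4189.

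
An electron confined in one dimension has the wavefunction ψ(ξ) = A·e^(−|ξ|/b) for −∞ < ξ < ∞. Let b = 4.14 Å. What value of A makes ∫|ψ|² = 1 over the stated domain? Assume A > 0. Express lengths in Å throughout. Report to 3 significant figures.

A ≈ 0.491 Å^(-1/2)

The normalization condition is ∫|ψ|² dξ = 1 from −∞ to ∞.
With ∫₀^∞ ξ^0 e^(−αξ) dξ = 0!/α^1, with ψ = A·e^(−|ξ|/b), the integral evaluates to A²·[b].
Hence A² = 1/[b].
Substituting b = 4.14 gives A² = 0.2415, so A = 0.4915.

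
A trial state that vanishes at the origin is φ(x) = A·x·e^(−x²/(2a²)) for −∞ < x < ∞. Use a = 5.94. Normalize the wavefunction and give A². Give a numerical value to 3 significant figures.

A^2 ≈ 0.00538

We need A² ∫|f|² dx = 1, taking the integral from −∞ to ∞.
With ∫_{−∞}^{∞} x^(2m) e^(−αx²) dx = (2m−1)!!·√π / (2^m α^(m+1/2)), carrying out the integral gives A² · √(π)·a^3/2.
So A² = (√(π)·a^3/2)^(−1).
Plugging in a = 5.94 yields A = 0.07337.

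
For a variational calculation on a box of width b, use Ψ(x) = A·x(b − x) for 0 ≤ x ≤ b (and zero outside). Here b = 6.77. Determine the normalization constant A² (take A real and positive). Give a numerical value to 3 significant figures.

The normalization condition is ∫|Ψ|² dx = 1 from 0 to b.
Expanding the polynomial and integrating term by term, carrying out the integral gives A² · b^5/30.
Hence A² = 1/[b^5/30].
Substituting b = 6.77 gives A² = 0.002109, so A = 0.04593.

A^2 ≈ 0.00211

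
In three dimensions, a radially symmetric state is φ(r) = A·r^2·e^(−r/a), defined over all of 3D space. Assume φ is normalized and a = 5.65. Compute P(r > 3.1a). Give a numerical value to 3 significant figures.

P ≈ 0.574

With dV = 4πr²dr, the probability is ∫|φ|² dV over r > 3.1a.
The full normalization integral is A²·[45·π·a^7/2] = 1, fixing A².
In terms of u = r/a (A², 4π and the length scale all cancel between numerator and denominator), P = [∫_{3.1}^{∞} u^6·e^(-2·u) du] / [∫_{0}^{∞} u^6·e^(-2·u) du].
An antiderivative of u^6·e^(-2·u) is -(4·u^6 + 12·u^5 + 30·u^4 + 60·u^3 + 90·u^2 + 90·u + 45)·e^(-2·u)/8; evaluating from 3.1 to ∞ gives ≈ 3.2299, while the full integral is 45/8.
Taking the ratio yields P = 0.5742.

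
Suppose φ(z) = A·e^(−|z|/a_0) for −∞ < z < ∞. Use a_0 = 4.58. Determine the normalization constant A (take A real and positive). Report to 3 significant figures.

Require ∫ |φ|² dz = 1 over the whole domain.
With ∫₀^∞ z^0 e^(−αz) dz = 0!/α^1, ∫|φ|² dz = A²·(a_0).
Setting this equal to 1 gives A² = 1/(a_0).
Substituting a_0 = 4.58 gives A² = 0.2183, so A = 0.4673.

A ≈ 0.467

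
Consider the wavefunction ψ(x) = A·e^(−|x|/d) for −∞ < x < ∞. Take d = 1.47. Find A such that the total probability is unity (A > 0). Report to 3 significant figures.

Require ∫ |ψ|² dx = 1 over the whole domain.
With ψ = A·e^(−|x|/d), the integral evaluates to A²·[d].
So A² = (d)^(−1).
With d = 1.47: A² = 0.6803 and A = 0.8248.

A ≈ 0.825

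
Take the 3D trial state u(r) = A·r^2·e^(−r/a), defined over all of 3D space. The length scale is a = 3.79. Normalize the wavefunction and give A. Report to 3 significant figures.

A ≈ 0.00112

We need A² ∫|f|² 4πr² dr = 1, taking the integral from 0 to ∞.
∫|u|² 4πr² dr = A²·(45·π·a^7/2).
So A² = (45·π·a^7/2)^(−1).
Substituting a = 3.79 gives A² = 0.000001259, so A = 0.001122.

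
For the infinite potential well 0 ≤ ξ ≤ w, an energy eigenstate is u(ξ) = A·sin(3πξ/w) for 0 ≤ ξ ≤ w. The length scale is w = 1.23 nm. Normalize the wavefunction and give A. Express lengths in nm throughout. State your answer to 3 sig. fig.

We need A² ∫|f|² dξ = 1, taking the integral from 0 to w.
Using sin²θ = (1 − cos 2θ)/2, ∫|u|² dξ = A²·(w/2).
Setting this equal to 1 gives A² = 1/(w/2).
With w = 1.23: A² = 1.626 and A = 1.275.

A ≈ 1.28 nm^(-1/2)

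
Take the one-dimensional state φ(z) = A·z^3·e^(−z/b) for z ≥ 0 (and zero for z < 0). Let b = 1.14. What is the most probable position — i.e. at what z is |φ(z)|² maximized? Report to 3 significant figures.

Set d/dz [|φ(z)|²] = 0 and solve for z > 0.
Solving yields z = 3·b.
With b = 1.14, the most probable position is 3.420.

z ≈ 3.42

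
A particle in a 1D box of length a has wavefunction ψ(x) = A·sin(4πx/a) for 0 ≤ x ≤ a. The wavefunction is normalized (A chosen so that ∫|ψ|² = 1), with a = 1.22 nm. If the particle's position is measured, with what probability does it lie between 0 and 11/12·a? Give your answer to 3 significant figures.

The probability is P = ∫ |ψ|² dx over [0, 11/12·a].
Since A² = 1/(a/2), this is the region integral divided by the full normalization integral.
In terms of u = x/a (A² and the length scale cancel between numerator and denominator), P = [∫_{0}^{11/12} sin(4·π·u)^2 du] / [∫_{0}^{1} sin(4·π·u)^2 du].
With ∫ sin(4·π·u)^2 du = u/2 - sin(4·π·u)·cos(4·π·u)/(8·π) + C, the region integral is √(3)/(32·π) + 11/24 and the full one is 1/2.
Evaluating gives P = √(3)/(16·π) + 11/12.

P ≈ 0.951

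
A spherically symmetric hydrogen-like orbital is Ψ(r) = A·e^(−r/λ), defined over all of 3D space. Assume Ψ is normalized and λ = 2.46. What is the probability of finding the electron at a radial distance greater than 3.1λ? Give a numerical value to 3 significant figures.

P ≈ 0.0536

P = ∫ |Ψ|² 4πr² dr over r > 3.1λ.
A² is fixed by ∫₀^∞ 4πr²|Ψ|² dr = 1, i.e. A² = (π·λ^3)^(−1).
Substituting u = r/λ, A², 4π and the length scale all cancel in the ratio: P = ∫_{3.1}^{∞} u^2·e^(-2·u) du / ∫_{0}^{∞} u^2·e^(-2·u) du.
With ∫ u^2·e^(-2·u) du = -(2·u^2 + 2·u + 1)·e^(-2·u)/4 + C, the region integral is 1321·e^(-31/5)/200 and the full one is 1/4.
Taking the ratio yields P = 0.05362.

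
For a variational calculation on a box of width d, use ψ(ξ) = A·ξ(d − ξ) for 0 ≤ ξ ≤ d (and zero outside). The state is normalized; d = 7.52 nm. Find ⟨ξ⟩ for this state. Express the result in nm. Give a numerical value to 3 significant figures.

⟨ξ⟩ ≈ 3.76 nm

The expectation value is the |ψ|²-weighted average of ξ: ∫ ξ|ψ|² dξ.
Expanding the polynomial and integrating term by term, evaluating both integrals, ⟨ξ⟩ = d/2.
With d = 7.52, ⟨ξ⟩ = 3.760.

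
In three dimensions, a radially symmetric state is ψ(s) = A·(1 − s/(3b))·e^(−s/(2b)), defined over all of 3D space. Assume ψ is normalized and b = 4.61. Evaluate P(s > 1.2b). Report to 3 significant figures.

Integrate the radial probability density 4πs²|ψ|² over s > 1.2b.
A² is fixed by ∫₀^∞ 4πs²|ψ|² ds = 1, i.e. A² = (8·π·b^3/3)^(−1).
Let u = s/b; then A², 4π and the length scale all cancel, so P = ∫_{1.2}^{∞} u^2·(1 - u/3)^2·e^(-u) du ÷ ∫_{0}^{∞} u^2·(1 - u/3)^2·e^(-u) du.
Using ∫ u^2·(1 - u/3)^2·e^(-u) du = (-u^4 + 2·u^3 - 3·u^2 - 6·u - 6)·e^(-u)/9, the numerator is 3362·e^(-6/5)/1875 and the denominator is 2/3.
This evaluates to P = 0.8101.

P ≈ 0.810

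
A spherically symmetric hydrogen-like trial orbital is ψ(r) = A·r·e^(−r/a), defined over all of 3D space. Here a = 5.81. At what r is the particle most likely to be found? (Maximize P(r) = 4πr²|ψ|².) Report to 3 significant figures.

r ≈ 11.6

Differentiate P(r) = 4πr²|ψ|² with respect to r and set to zero.
This gives r = 2·a.
With a = 5.81, the most probable radial distance is 11.62.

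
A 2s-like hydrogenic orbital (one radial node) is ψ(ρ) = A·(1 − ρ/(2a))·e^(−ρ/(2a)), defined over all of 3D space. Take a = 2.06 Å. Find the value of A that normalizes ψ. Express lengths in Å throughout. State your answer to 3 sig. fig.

A ≈ 0.0675 Å^(-3/2)

The normalization condition is ∫|ψ|² 4πρ² dρ = 1 from 0 to ∞.
The angular integral contributes 4π, leaving ∫₀^∞ ρ²|ψ|² dρ.
Recall ∫₀^∞ ρ^m e^(−ρ/β) dρ = m!·β^(m+1), ∫|ψ|² 4πρ² dρ = A²·(8·π·a^3).
Hence A² = 1/[8·π·a^3].
With a = 2.06: A² = 0.004552 and A = 0.06747.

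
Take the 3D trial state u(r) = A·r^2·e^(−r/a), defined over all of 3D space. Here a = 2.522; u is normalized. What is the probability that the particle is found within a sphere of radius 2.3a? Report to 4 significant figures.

With dV = 4πr²dr, the probability is ∫|u|² dV over r ≤ 2.3a.
A² is fixed by ∫₀^∞ 4πr²|u|² dr = 1, i.e. A² = (45·π·a^7/2)^(−1).
In terms of t = r/a (A², 4π and the length scale all cancel between numerator and denominator), P = [∫_{0}^{2.3} t^6·e^(-2·t) dt] / [∫_{0}^{∞} t^6·e^(-2·t) dt].
With ∫ t^6·e^(-2·t) dt = -(4·t^6 + 12·t^5 + 30·t^4 + 60·t^3 + 90·t^2 + 90·t + 45)·e^(-2·t)/8 + C, the region integral is ≈ 1.02359 and the full one is 45/8.
This evaluates to P = 0.18197.

P ≈ 0.1820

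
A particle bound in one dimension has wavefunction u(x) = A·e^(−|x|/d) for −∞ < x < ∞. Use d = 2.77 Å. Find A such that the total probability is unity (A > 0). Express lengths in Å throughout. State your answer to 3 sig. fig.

Normalization requires ∫|u|² dx = 1, integrated from −∞ to ∞.
Using ∫₀^∞ xⁿ e^(−αx) dx = n!/αⁿ⁺¹, with u = A·e^(−|x|/d), the integral evaluates to A²·[d].
So A² = (d)^(−1).
Plugging in d = 2.77 yields A = 0.6008.

A ≈ 0.601 Å^(-1/2)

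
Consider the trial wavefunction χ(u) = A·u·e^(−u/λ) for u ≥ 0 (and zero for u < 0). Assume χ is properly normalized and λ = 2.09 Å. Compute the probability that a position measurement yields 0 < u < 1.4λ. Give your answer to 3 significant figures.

P ≈ 0.531

The probability is P = ∫ |χ|² du over [0, 1.4λ].
With A² fixed by ∫|χ|² = 1, i.e. A² = (λ^3/4)^(−1), substitute and integrate.
Substituting t = u/λ, A² and the length scale cancel in the ratio: P = ∫_{0}^{1.4} t^2·e^(-2·t) dt / ∫_{0}^{∞} t^2·e^(-2·t) dt.
An antiderivative of t^2·e^(-2·t) is -(2·t^2 + 2·t + 1)·e^(-2·t)/4; evaluating from 0 to 1.4 gives 1/4 - 193·e^(-14/5)/100, while the full integral is 1/4.
This works out to P = 0.5305.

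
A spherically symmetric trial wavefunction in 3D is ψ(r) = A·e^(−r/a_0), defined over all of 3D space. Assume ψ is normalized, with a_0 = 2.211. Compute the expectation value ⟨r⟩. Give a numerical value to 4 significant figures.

⟨r⟩ ≈ 3.317

The expectation value is the |ψ|²-weighted average of r: ∫ r|ψ|² 4πr² dr.
Since the A² factors cancel between numerator and denominator, ⟨r⟩ = 3·a_0/2.
With a_0 = 2.211, ⟨r⟩ = 3.3165.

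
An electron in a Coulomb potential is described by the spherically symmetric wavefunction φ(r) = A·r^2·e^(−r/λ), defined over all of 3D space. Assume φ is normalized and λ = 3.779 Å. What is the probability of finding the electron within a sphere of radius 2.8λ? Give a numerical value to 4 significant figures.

With dV = 4πr²dr, the probability is ∫|φ|² dV over r ≤ 2.8λ.
The full normalization integral is A²·[45·π·λ^7/2] = 1, fixing A².
Substituting u = r/λ, A², 4π and the length scale all cancel in the ratio: P = ∫_{0}^{2.8} u^6·e^(-2·u) du / ∫_{0}^{∞} u^6·e^(-2·u) du.
With ∫ u^6·e^(-2·u) du = -(4·u^6 + 12·u^5 + 30·u^4 + 60·u^3 + 90·u^2 + 90·u + 45)·e^(-2·u)/8 + C, the region integral is ≈ 1.85480 and the full one is 45/8.
Taking the ratio yields P = 0.32974.

P ≈ 0.3297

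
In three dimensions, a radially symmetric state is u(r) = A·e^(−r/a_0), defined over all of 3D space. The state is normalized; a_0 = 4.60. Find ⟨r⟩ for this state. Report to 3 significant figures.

The expectation value is the |u|²-weighted average of r: ∫ r|u|² 4πr² dr.
Recall ∫₀^∞ r^m e^(−r/β) dr = m!·β^(m+1), the ratio of the moment integral to the normalization integral gives ⟨r⟩ = 3·a_0/2.
With a_0 = 4.60, ⟨r⟩ = 6.900.

⟨r⟩ ≈ 6.90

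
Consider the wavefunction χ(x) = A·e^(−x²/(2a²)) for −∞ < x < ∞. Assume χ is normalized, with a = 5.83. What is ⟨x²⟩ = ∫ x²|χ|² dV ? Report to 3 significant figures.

⟨x²⟩ = ∫ x^2 |χ|² dx over the full domain.
With ∫_{−∞}^{∞} x^(2m) e^(−αx²) dx = (2m−1)!!·√π / (2^m α^(m+1/2)), evaluating both integrals, ⟨x²⟩ = a^2/2.
With a = 5.83, ⟨x^2⟩ = 16.99.

⟨x^2⟩ ≈ 17.0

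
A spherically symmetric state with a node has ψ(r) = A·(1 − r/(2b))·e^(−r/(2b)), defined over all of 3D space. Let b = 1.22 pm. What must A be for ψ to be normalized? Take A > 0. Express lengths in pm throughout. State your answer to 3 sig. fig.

A ≈ 0.148 pm^(-3/2)

We need A² ∫|f|² 4πr² dr = 1, taking the integral from 0 to ∞.
With ∫₀^∞ r^4 e^(−αr) dr = 4!/α^5, ∫|ψ|² 4πr² dr = A²·(8·π·b^3).
With b = 1.22: A² = 0.02191 and A = 0.1480.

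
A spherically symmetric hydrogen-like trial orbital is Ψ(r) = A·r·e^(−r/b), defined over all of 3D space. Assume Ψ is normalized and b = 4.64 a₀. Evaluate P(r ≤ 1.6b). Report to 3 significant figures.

With dV = 4πr²dr, the probability is ∫|Ψ|² dV over r ≤ 1.6b.
Normalization gives A² = 1/(3·π·b^5).
In terms of u = r/b (A², 4π and the length scale all cancel between numerator and denominator), P = [∫_{0}^{1.6} u^4·e^(-2·u) du] / [∫_{0}^{∞} u^4·e^(-2·u) du].
Using ∫ u^4·e^(-2·u) du = -(u^4/2 + u^3 + 3·u^2/2 + 3·u/2 + 3/4)·e^(-2·u), the numerator is ≈ 0.16454 and the denominator is 3/4.
The region integral divided by the full integral gives P = 0.2194.

P ≈ 0.219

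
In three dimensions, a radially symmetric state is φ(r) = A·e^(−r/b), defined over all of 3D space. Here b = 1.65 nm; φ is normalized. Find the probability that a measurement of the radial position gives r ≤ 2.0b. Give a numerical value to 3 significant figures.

P ≈ 0.762

Integrate the radial probability density 4πr²|φ|² over r ≤ 2.0b.
The full normalization integral is A²·[π·b^3] = 1, fixing A².
Let u = r/b; then A², 4π and the length scale all cancel, so P = ∫_{0}^{2.0} u^2·e^(-2·u) du ÷ ∫_{0}^{∞} u^2·e^(-2·u) du.
An antiderivative of u^2·e^(-2·u) is -(2·u^2 + 2·u + 1)·e^(-2·u)/4; evaluating from 0 to 2.0 gives 1/4 - 13·e^(-4)/4, while the full integral is 1/4.
The region integral divided by the full integral gives P = 0.7619.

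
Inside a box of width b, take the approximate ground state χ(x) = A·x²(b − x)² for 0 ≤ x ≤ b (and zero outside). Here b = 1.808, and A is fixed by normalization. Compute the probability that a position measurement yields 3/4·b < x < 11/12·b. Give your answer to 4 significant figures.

P ≈ 0.04855

The probability is P = ∫ |χ|² dx over [3/4·b, 11/12·b].
With A² fixed by ∫|χ|² = 1, i.e. A² = (b^9/630)^(−1), substitute and integrate.
Let u = x/b; then A² and the length scale cancel, so P = ∫_{3/4}^{11/12} u^4·(1 - u)^4 du ÷ ∫_{0}^{1} u^4·(1 - u)^4 du.
With ∫ u^4·(1 - u)^4 du = u^5·(70·u^4 - 315·u^3 + 540·u^2 - 420·u + 126)/630 + C, the region integral is ≈ 0.0000770591 and the full one is 1/630.
Taking the ratio, P = 0.048547.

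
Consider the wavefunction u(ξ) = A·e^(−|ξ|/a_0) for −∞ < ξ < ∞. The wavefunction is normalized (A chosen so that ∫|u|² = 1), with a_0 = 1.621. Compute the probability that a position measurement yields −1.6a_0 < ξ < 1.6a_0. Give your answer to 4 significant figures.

|u|² is the probability density, so P = ∫_{−1.6a_0}^{1.6a_0} |u|² dξ.
Since A² = 1/(a_0), this is the region integral divided by the full normalization integral.
Both integrals are even about ξ = 0, so only the ξ ≥ 0 halves are needed (the factors of 2 cancel). Let t = ξ/a_0; then A² and the length scale cancel, so P = ∫_{0}^{1.6} e^(-2·t) dt ÷ ∫_{0}^{∞} e^(-2·t) dt.
Using ∫ e^(-2·t) dt = -e^(-2·t)/2, the numerator is 1/2 - e^(-16/5)/2 and the denominator is 1/2.
This works out to P = 0.95924.

P ≈ 0.9592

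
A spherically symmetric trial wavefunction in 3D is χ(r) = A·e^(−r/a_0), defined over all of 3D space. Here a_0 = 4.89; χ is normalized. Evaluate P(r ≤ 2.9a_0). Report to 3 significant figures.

P ≈ 0.928

P = ∫ |χ|² 4πr² dr over r ≤ 2.9a_0.
The full normalization integral is A²·[π·a_0^3] = 1, fixing A².
Let u = r/a_0; then A², 4π and the length scale all cancel, so P = ∫_{0}^{2.9} u^2·e^(-2·u) du ÷ ∫_{0}^{∞} u^2·e^(-2·u) du.
An antiderivative of u^2·e^(-2·u) is -(2·u^2 + 2·u + 1)·e^(-2·u)/4; evaluating from 0 to 2.9 gives 1/4 - 1181·e^(-29/5)/200, while the full integral is 1/4.
This evaluates to P = 0.9285.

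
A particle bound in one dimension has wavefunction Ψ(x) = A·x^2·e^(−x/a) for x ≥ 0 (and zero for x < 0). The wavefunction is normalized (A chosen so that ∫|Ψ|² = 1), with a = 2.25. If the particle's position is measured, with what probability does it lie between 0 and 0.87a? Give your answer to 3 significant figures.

The probability is P = ∫ |Ψ|² dx over [0, 0.87a].
Since A² = 1/(3·a^5/4), this is the region integral divided by the full normalization integral.
In terms of u = x/a (A² and the length scale cancel between numerator and denominator), P = [∫_{0}^{0.87} u^4·e^(-2·u) du] / [∫_{0}^{∞} u^4·e^(-2·u) du].
Using ∫ u^4·e^(-2·u) du = -(u^4/2 + u^3 + 3·u^2/2 + 3·u/2 + 3/4)·e^(-2·u), the numerator is ≈ 0.024170 and the denominator is 3/4.
This works out to P = 0.03223.

P ≈ 0.0322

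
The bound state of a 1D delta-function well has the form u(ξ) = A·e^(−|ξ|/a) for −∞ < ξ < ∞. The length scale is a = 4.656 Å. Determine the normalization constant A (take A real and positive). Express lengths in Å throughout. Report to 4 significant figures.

Normalization requires ∫|u|² dξ = 1, integrated from −∞ to ∞.
Recall ∫₀^∞ ξ^m e^(−ξ/β) dξ = m!·β^(m+1), ∫|u|² dξ = A²·(a).
Hence A² = 1/[a].
With a = 4.656: A² = 0.21478 and A = 0.46344.

A ≈ 0.4634 Å^(-1/2)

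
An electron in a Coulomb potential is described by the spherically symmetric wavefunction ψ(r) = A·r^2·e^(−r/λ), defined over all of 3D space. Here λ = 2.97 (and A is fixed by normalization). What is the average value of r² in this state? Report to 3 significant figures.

⟨r^2⟩ ≈ 123

The expectation value is the |ψ|²-weighted average of r^2: ∫ r^2|ψ|² 4πr² dr.
The ratio of the moment integral to the normalization integral gives ⟨r²⟩ = 14·λ^2.
With λ = 2.97, ⟨r^2⟩ = 123.5.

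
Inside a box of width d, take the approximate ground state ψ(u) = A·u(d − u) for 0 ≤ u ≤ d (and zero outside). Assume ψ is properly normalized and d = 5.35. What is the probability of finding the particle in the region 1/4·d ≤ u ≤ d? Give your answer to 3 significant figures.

P ≈ 0.896

The probability is P = ∫ |ψ|² du over [1/4·d, d].
With A² fixed by ∫|ψ|² = 1, i.e. A² = (d^5/30)^(−1), substitute and integrate.
In terms of t = u/d (A² and the length scale cancel between numerator and denominator), P = [∫_{1/4}^{1} t^2·(1 - t)^2 dt] / [∫_{0}^{1} t^2·(1 - t)^2 dt].
With ∫ t^2·(1 - t)^2 dt = t^3·(6·t^2 - 15·t + 10)/30 + C, the region integral is 153/5120 and the full one is 1/30.
The result is P = 459/512.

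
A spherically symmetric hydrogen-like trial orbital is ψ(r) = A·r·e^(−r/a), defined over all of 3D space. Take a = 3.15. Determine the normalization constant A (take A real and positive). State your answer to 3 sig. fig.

A ≈ 0.0185

Require ∫ |ψ|² 4πr² dr = 1 over the whole domain.
(Spherical symmetry: dV = 4πr² dr.)
∫|ψ|² 4πr² dr = A²·(3·π·a^5).
So A² = (3·π·a^5)^(−1).
With a = 3.15: A² = 0.0003421 and A = 0.01850.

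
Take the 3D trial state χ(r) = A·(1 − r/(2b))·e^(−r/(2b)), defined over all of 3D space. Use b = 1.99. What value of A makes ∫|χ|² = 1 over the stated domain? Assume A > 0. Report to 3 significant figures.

A ≈ 0.0711

Normalization requires ∫|χ|² 4πr² dr = 1, integrated from 0 to ∞.
The angular integral contributes 4π, leaving ∫₀^∞ r²|χ|² dr.
The integral (without the A² prefactor) comes out to 8·π·b^3.
Setting this equal to 1 gives A² = 1/(8·π·b^3).
Plugging in b = 1.99 yields A = 0.07106.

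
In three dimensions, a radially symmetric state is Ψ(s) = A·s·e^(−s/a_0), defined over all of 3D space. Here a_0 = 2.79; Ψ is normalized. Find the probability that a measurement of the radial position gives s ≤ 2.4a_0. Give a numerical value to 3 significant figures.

With dV = 4πs²ds, the probability is ∫|Ψ|² dV over s ≤ 2.4a_0.
A² is fixed by ∫₀^∞ 4πs²|Ψ|² ds = 1, i.e. A² = (3·π·a_0^5)^(−1).
In terms of u = s/a_0 (A², 4π and the length scale all cancel between numerator and denominator), P = [∫_{0}^{2.4} u^4·e^(-2·u) du] / [∫_{0}^{∞} u^4·e^(-2·u) du].
Using ∫ u^4·e^(-2·u) du = -(u^4/2 + u^3 + 3·u^2/2 + 3·u/2 + 3/4)·e^(-2·u), the numerator is ≈ 0.39281 and the denominator is 3/4.
This evaluates to P = 0.5237.

P ≈ 0.524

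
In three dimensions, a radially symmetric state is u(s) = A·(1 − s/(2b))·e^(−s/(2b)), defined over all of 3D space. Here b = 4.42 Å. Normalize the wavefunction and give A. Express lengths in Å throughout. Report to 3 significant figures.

A ≈ 0.0215 Å^(-3/2)

We need A² ∫|f|² 4πs² ds = 1, taking the integral from 0 to ∞.
The integral (without the A² prefactor) comes out to 8·π·b^3.
Setting this equal to 1 gives A² = 1/(8·π·b^3).
Substituting b = 4.42 gives A² = 0.0004608, so A = 0.02147.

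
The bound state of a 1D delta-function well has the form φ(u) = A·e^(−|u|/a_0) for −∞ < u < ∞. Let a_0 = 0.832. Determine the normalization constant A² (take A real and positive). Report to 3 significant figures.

A^2 ≈ 1.20

We need A² ∫|f|² du = 1, taking the integral from −∞ to ∞.
Carrying out the integral gives A² · a_0.
So A² = (a_0)^(−1).
With a_0 = 0.832: A² = 1.202 and A = 1.096.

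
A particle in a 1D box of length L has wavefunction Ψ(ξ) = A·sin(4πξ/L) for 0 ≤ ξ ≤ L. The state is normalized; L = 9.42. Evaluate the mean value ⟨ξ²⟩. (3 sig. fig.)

⟨ξ²⟩ = ∫ ξ^2 |Ψ|² dξ over the full domain.
Since the A² factors cancel between numerator and denominator, ⟨ξ²⟩ = -L^2/(32·π^2) + L^2/3.
Putting L = 9.42 gives 29.30.

⟨ξ^2⟩ ≈ 29.3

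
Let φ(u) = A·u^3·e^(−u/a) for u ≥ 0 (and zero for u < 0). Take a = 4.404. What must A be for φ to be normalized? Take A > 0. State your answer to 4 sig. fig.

A ≈ 0.002352

We need A² ∫|f|² du = 1, taking the integral from 0 to ∞.
With φ = A·u^3·e^(−u/a), the integral evaluates to A²·[45·a^7/8].
Setting this equal to 1 gives A² = 1/(45·a^7/8).
Substituting a = 4.404 gives A² = 0.0000055328, so A = 0.0023522.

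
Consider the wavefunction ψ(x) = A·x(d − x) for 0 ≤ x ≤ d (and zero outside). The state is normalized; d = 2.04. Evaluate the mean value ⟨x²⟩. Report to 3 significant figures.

⟨x^2⟩ ≈ 1.19

By definition ⟨x²⟩ = ∫ x^2 |ψ(x)|² dx.
Expanding the polynomial and integrating term by term, evaluating both integrals, ⟨x²⟩ = 2·d^2/7.
With d = 2.04, ⟨x^2⟩ = 1.189.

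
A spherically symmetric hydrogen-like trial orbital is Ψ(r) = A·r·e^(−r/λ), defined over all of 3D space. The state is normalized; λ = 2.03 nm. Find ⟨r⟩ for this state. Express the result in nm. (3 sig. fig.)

The expectation value is the |Ψ|²-weighted average of r: ∫ r|Ψ|² 4πr² dr.
Using ∫₀^∞ rⁿ e^(−αr) dr = n!/αⁿ⁺¹, since the A² factors cancel between numerator and denominator, ⟨r⟩ = 5·λ/2.
Putting λ = 2.03 gives 5.075.

⟨r⟩ ≈ 5.08 nm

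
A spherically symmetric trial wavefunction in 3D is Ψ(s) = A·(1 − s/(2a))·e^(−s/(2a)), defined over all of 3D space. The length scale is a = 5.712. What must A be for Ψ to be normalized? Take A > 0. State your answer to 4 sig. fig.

A ≈ 0.01461

The normalization condition is ∫|Ψ|² 4πs² ds = 1 from 0 to ∞.
The angular integral contributes 4π, leaving ∫₀^∞ s²|Ψ|² ds.
∫|Ψ|² 4πs² ds = A²·(8·π·a^3).
So A² = (8·π·a^3)^(−1).
With a = 5.712: A² = 0.00021350 and A = 0.014612.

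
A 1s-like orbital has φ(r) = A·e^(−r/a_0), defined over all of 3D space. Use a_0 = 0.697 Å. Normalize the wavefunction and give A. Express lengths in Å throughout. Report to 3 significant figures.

We need A² ∫|f|² 4πr² dr = 1, taking the integral from 0 to ∞.
(Spherical symmetry: dV = 4πr² dr.)
With φ = A·e^(−r/a_0), the integral evaluates to A²·[π·a_0^3].
Hence A² = 1/[π·a_0^3].
Plugging in a_0 = 0.697 yields A = 0.9696.

A ≈ 0.970 Å^(-3/2)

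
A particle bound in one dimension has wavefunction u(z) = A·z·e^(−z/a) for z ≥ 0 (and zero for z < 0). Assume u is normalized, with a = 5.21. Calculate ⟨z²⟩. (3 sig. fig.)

By definition ⟨z²⟩ = ∫ z^2 |u(z)|² dz.
Using ∫₀^∞ zⁿ e^(−αz) dz = n!/αⁿ⁺¹, the ratio of the moment integral to the normalization integral gives ⟨z²⟩ = 3·a^2.
Putting a = 5.21 gives 81.43.

⟨z^2⟩ ≈ 81.4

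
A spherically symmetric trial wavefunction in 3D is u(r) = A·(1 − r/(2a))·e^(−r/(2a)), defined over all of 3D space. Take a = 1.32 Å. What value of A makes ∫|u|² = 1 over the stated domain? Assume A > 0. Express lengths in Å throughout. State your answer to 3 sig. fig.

A ≈ 0.132 Å^(-3/2)

Normalization requires ∫|u|² 4πr² dr = 1, integrated from 0 to ∞.
The angular integral contributes 4π, leaving ∫₀^∞ r²|u|² dr.
With ∫₀^∞ r^4 e^(−αr) dr = 4!/α^5, carrying out the integral gives A² · 8·π·a^3.
So A² = (8·π·a^3)^(−1).
Plugging in a = 1.32 yields A = 0.1315.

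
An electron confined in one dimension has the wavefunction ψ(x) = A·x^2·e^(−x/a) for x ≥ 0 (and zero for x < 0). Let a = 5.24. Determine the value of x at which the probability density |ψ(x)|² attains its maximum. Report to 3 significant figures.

x ≈ 10.5

The maximum of |ψ(x)|² occurs where its derivative vanishes.
This gives x = 2·a.
With a = 5.24, the most probable position is 10.48.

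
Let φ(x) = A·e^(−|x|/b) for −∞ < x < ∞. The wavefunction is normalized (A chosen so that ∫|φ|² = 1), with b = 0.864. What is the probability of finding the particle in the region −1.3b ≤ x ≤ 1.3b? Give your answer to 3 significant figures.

P = ∫_{−1.3b}^{1.3b} |φ(x)|² dx.
Since A² = 1/(b), this is the region integral divided by the full normalization integral.
By symmetry take twice the x ≥ 0 contribution in numerator and denominator; the 2's cancel. Substituting u = x/b, A² and the length scale cancel in the ratio: P = ∫_{0}^{1.3} e^(-2·u) du / ∫_{0}^{∞} e^(-2·u) du.
Using ∫ e^(-2·u) du = -e^(-2·u)/2, the numerator is 1/2 - e^(-13/5)/2 and the denominator is 1/2.
Evaluating gives P = 0.9257.

P ≈ 0.926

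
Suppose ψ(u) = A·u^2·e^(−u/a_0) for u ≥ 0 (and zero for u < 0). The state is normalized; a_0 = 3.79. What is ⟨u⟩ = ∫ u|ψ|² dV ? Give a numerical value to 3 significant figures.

The expectation value is the |ψ|²-weighted average of u: ∫ u|ψ|² du.
Since the A² factors cancel between numerator and denominator, ⟨u⟩ = 5·a_0/2.
Putting a_0 = 3.79 gives 9.475.

⟨u⟩ ≈ 9.48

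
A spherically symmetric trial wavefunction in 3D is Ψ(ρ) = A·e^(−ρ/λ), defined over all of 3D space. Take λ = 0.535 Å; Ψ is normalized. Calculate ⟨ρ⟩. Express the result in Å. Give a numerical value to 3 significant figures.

The expectation value is the |Ψ|²-weighted average of ρ: ∫ ρ|Ψ|² 4πρ² dρ.
Recall ∫₀^∞ ρ^m e^(−ρ/β) dρ = m!·β^(m+1), the ratio of the moment integral to the normalization integral gives ⟨ρ⟩ = 3·λ/2.
With λ = 0.535, ⟨ρ⟩ = 0.8025.

⟨ρ⟩ ≈ 0.803 Å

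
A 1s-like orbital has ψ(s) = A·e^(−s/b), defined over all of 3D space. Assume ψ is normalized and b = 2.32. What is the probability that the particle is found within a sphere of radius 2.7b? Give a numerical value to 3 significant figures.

Integrate the radial probability density 4πs²|ψ|² over s ≤ 2.7b.
A² is fixed by ∫₀^∞ 4πs²|ψ|² ds = 1, i.e. A² = (π·b^3)^(−1).
Substituting u = s/b, A², 4π and the length scale all cancel in the ratio: P = ∫_{0}^{2.7} u^2·e^(-2·u) du / ∫_{0}^{∞} u^2·e^(-2·u) du.
With ∫ u^2·e^(-2·u) du = -(2·u^2 + 2·u + 1)·e^(-2·u)/4 + C, the region integral is 1/4 - 1049·e^(-27/5)/200 and the full one is 1/4.
This evaluates to P = 0.9052.

P ≈ 0.905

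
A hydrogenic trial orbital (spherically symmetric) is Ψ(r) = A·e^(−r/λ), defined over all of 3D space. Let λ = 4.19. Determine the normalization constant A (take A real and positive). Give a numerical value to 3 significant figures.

Normalization requires ∫|Ψ|² 4πr² dr = 1, integrated from 0 to ∞.
In 3D with spherical symmetry the volume element is 4πr² dr.
The integral (without the A² prefactor) comes out to π·λ^3.
So A² = (π·λ^3)^(−1).
With λ = 4.19: A² = 0.004327 and A = 0.06578.

A ≈ 0.0658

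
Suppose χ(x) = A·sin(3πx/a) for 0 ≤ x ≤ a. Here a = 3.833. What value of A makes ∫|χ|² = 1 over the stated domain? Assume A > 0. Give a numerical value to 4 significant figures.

We need A² ∫|f|² dx = 1, taking the integral from 0 to a.
∫|χ|² dx = A²·(a/2).
So A² = (a/2)^(−1).
Substituting a = 3.833 gives A² = 0.52178, so A = 0.72235.

A ≈ 0.7223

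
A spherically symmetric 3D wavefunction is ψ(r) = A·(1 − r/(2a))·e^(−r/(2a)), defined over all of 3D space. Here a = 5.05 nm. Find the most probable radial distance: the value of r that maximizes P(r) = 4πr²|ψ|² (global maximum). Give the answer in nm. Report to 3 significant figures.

Differentiate P(r) = 4πr²|ψ|² with respect to r and set to zero.
This gives r = a·(√(5) + 3).
With a = 5.05, the most probable radial distance is 26.44 nm.

r ≈ 26.4 nm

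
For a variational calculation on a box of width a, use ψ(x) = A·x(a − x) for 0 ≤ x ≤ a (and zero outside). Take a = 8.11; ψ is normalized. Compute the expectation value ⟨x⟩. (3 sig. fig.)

⟨x⟩ ≈ 4.06

⟨x⟩ = ∫ x |ψ|² dx over the full domain.
Expanding the polynomial and integrating term by term, the ratio of the moment integral to the normalization integral gives ⟨x⟩ = a/2.
Putting a = 8.11 gives 4.055.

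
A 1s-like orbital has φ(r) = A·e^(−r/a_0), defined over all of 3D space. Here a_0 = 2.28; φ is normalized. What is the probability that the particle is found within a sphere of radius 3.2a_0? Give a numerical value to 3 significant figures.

Integrate the radial probability density 4πr²|φ|² over r ≤ 3.2a_0.
A² is fixed by ∫₀^∞ 4πr²|φ|² dr = 1, i.e. A² = (π·a_0^3)^(−1).
Substituting u = r/a_0, A², 4π and the length scale all cancel in the ratio: P = ∫_{0}^{3.2} u^2·e^(-2·u) du / ∫_{0}^{∞} u^2·e^(-2·u) du.
An antiderivative of u^2·e^(-2·u) is -(2·u^2 + 2·u + 1)·e^(-2·u)/4; evaluating from 0 to 3.2 gives 1/4 - 697·e^(-32/5)/100, while the full integral is 1/4.
This evaluates to P = 0.9537.

P ≈ 0.954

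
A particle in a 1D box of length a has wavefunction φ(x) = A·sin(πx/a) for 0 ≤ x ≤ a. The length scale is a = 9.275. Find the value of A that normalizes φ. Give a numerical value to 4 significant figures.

A ≈ 0.4644

The normalization condition is ∫|φ|² dx = 1 from 0 to a.
Using sin²θ = (1 − cos 2θ)/2, ∫|φ|² dx = A²·(a/2).
Setting this equal to 1 gives A² = 1/(a/2).
Plugging in a = 9.275 yields A = 0.46436.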